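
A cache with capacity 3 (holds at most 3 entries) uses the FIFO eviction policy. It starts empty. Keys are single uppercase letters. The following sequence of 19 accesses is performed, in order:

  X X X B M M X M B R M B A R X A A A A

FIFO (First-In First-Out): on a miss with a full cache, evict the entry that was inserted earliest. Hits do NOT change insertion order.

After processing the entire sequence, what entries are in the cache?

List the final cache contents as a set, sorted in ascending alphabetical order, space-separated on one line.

FIFO simulation (capacity=3):
  1. access X: MISS. Cache (old->new): [X]
  2. access X: HIT. Cache (old->new): [X]
  3. access X: HIT. Cache (old->new): [X]
  4. access B: MISS. Cache (old->new): [X B]
  5. access M: MISS. Cache (old->new): [X B M]
  6. access M: HIT. Cache (old->new): [X B M]
  7. access X: HIT. Cache (old->new): [X B M]
  8. access M: HIT. Cache (old->new): [X B M]
  9. access B: HIT. Cache (old->new): [X B M]
  10. access R: MISS, evict X. Cache (old->new): [B M R]
  11. access M: HIT. Cache (old->new): [B M R]
  12. access B: HIT. Cache (old->new): [B M R]
  13. access A: MISS, evict B. Cache (old->new): [M R A]
  14. access R: HIT. Cache (old->new): [M R A]
  15. access X: MISS, evict M. Cache (old->new): [R A X]
  16. access A: HIT. Cache (old->new): [R A X]
  17. access A: HIT. Cache (old->new): [R A X]
  18. access A: HIT. Cache (old->new): [R A X]
  19. access A: HIT. Cache (old->new): [R A X]
Total: 13 hits, 6 misses, 3 evictions

Answer: A R X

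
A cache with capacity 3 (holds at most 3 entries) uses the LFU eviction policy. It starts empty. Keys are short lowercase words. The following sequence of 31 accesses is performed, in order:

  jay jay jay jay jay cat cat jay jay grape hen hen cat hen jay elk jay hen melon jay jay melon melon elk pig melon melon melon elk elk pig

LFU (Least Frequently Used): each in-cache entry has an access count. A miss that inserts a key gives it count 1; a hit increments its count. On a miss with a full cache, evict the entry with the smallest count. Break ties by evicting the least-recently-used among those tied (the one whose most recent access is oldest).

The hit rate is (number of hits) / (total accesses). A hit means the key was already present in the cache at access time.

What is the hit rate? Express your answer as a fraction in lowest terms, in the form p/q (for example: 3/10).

LFU simulation (capacity=3):
  1. access jay: MISS. Cache: [jay(c=1)]
  2. access jay: HIT, count now 2. Cache: [jay(c=2)]
  3. access jay: HIT, count now 3. Cache: [jay(c=3)]
  4. access jay: HIT, count now 4. Cache: [jay(c=4)]
  5. access jay: HIT, count now 5. Cache: [jay(c=5)]
  6. access cat: MISS. Cache: [cat(c=1) jay(c=5)]
  7. access cat: HIT, count now 2. Cache: [cat(c=2) jay(c=5)]
  8. access jay: HIT, count now 6. Cache: [cat(c=2) jay(c=6)]
  9. access jay: HIT, count now 7. Cache: [cat(c=2) jay(c=7)]
  10. access grape: MISS. Cache: [grape(c=1) cat(c=2) jay(c=7)]
  11. access hen: MISS, evict grape(c=1). Cache: [hen(c=1) cat(c=2) jay(c=7)]
  12. access hen: HIT, count now 2. Cache: [cat(c=2) hen(c=2) jay(c=7)]
  13. access cat: HIT, count now 3. Cache: [hen(c=2) cat(c=3) jay(c=7)]
  14. access hen: HIT, count now 3. Cache: [cat(c=3) hen(c=3) jay(c=7)]
  15. access jay: HIT, count now 8. Cache: [cat(c=3) hen(c=3) jay(c=8)]
  16. access elk: MISS, evict cat(c=3). Cache: [elk(c=1) hen(c=3) jay(c=8)]
  17. access jay: HIT, count now 9. Cache: [elk(c=1) hen(c=3) jay(c=9)]
  18. access hen: HIT, count now 4. Cache: [elk(c=1) hen(c=4) jay(c=9)]
  19. access melon: MISS, evict elk(c=1). Cache: [melon(c=1) hen(c=4) jay(c=9)]
  20. access jay: HIT, count now 10. Cache: [melon(c=1) hen(c=4) jay(c=10)]
  21. access jay: HIT, count now 11. Cache: [melon(c=1) hen(c=4) jay(c=11)]
  22. access melon: HIT, count now 2. Cache: [melon(c=2) hen(c=4) jay(c=11)]
  23. access melon: HIT, count now 3. Cache: [melon(c=3) hen(c=4) jay(c=11)]
  24. access elk: MISS, evict melon(c=3). Cache: [elk(c=1) hen(c=4) jay(c=11)]
  25. access pig: MISS, evict elk(c=1). Cache: [pig(c=1) hen(c=4) jay(c=11)]
  26. access melon: MISS, evict pig(c=1). Cache: [melon(c=1) hen(c=4) jay(c=11)]
  27. access melon: HIT, count now 2. Cache: [melon(c=2) hen(c=4) jay(c=11)]
  28. access melon: HIT, count now 3. Cache: [melon(c=3) hen(c=4) jay(c=11)]
  29. access elk: MISS, evict melon(c=3). Cache: [elk(c=1) hen(c=4) jay(c=11)]
  30. access elk: HIT, count now 2. Cache: [elk(c=2) hen(c=4) jay(c=11)]
  31. access pig: MISS, evict elk(c=2). Cache: [pig(c=1) hen(c=4) jay(c=11)]
Total: 20 hits, 11 misses, 8 evictions

Hit rate = 20/31

Answer: 20/31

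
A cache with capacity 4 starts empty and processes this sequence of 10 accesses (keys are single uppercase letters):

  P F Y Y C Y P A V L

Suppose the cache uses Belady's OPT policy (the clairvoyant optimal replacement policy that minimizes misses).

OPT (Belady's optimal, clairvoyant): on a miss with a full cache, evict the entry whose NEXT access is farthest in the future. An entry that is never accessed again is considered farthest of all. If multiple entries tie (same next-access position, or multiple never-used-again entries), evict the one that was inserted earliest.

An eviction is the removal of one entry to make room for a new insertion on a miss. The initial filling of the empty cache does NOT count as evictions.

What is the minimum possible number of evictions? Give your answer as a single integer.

Answer: 3

Derivation:
OPT (Belady) simulation (capacity=4):
  1. access P: MISS. Cache: [P]
  2. access F: MISS. Cache: [P F]
  3. access Y: MISS. Cache: [P F Y]
  4. access Y: HIT. Next use of Y: step 6. Cache: [P F Y]
  5. access C: MISS. Cache: [P F Y C]
  6. access Y: HIT. Next use of Y: never. Cache: [P F Y C]
  7. access P: HIT. Next use of P: never. Cache: [P F Y C]
  8. access A: MISS, evict P (next use: never). Cache: [F Y C A]
  9. access V: MISS, evict F (next use: never). Cache: [Y C A V]
  10. access L: MISS, evict Y (next use: never). Cache: [C A V L]
Total: 3 hits, 7 misses, 3 evictions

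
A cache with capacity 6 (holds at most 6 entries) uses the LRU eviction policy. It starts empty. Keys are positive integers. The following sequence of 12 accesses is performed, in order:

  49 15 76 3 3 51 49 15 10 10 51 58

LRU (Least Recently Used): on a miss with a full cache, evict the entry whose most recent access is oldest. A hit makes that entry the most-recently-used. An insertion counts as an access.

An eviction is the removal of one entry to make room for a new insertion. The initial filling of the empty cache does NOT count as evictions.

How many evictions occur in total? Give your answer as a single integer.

LRU simulation (capacity=6):
  1. access 49: MISS. Cache (LRU->MRU): [49]
  2. access 15: MISS. Cache (LRU->MRU): [49 15]
  3. access 76: MISS. Cache (LRU->MRU): [49 15 76]
  4. access 3: MISS. Cache (LRU->MRU): [49 15 76 3]
  5. access 3: HIT. Cache (LRU->MRU): [49 15 76 3]
  6. access 51: MISS. Cache (LRU->MRU): [49 15 76 3 51]
  7. access 49: HIT. Cache (LRU->MRU): [15 76 3 51 49]
  8. access 15: HIT. Cache (LRU->MRU): [76 3 51 49 15]
  9. access 10: MISS. Cache (LRU->MRU): [76 3 51 49 15 10]
  10. access 10: HIT. Cache (LRU->MRU): [76 3 51 49 15 10]
  11. access 51: HIT. Cache (LRU->MRU): [76 3 49 15 10 51]
  12. access 58: MISS, evict 76. Cache (LRU->MRU): [3 49 15 10 51 58]
Total: 5 hits, 7 misses, 1 evictions

Answer: 1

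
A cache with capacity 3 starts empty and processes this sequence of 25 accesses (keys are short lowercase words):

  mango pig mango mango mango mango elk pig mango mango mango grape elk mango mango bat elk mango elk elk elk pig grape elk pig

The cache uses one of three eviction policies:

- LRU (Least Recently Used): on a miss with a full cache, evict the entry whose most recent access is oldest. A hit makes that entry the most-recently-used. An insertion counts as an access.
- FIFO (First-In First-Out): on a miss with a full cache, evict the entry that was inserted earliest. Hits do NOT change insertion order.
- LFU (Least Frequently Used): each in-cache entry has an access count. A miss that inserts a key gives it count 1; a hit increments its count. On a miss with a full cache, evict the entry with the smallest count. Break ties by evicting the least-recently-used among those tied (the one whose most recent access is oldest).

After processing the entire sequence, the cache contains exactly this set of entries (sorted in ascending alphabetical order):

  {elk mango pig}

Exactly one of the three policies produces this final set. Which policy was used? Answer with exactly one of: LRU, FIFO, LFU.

Answer: LFU

Derivation:
Simulating under each policy and comparing final sets:
  LRU: final set = {elk grape pig} -> differs
  FIFO: final set = {elk grape pig} -> differs
  LFU: final set = {elk mango pig} -> MATCHES target
Only LFU produces the target set.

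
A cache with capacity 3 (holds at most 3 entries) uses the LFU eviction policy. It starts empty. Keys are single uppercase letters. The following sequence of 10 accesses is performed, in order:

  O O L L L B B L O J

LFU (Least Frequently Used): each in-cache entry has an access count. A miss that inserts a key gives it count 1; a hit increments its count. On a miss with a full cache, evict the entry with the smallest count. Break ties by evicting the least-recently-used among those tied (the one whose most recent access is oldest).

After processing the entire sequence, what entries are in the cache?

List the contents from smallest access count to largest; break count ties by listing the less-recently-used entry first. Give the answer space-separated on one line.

Answer: J O L

Derivation:
LFU simulation (capacity=3):
  1. access O: MISS. Cache: [O(c=1)]
  2. access O: HIT, count now 2. Cache: [O(c=2)]
  3. access L: MISS. Cache: [L(c=1) O(c=2)]
  4. access L: HIT, count now 2. Cache: [O(c=2) L(c=2)]
  5. access L: HIT, count now 3. Cache: [O(c=2) L(c=3)]
  6. access B: MISS. Cache: [B(c=1) O(c=2) L(c=3)]
  7. access B: HIT, count now 2. Cache: [O(c=2) B(c=2) L(c=3)]
  8. access L: HIT, count now 4. Cache: [O(c=2) B(c=2) L(c=4)]
  9. access O: HIT, count now 3. Cache: [B(c=2) O(c=3) L(c=4)]
  10. access J: MISS, evict B(c=2). Cache: [J(c=1) O(c=3) L(c=4)]
Total: 6 hits, 4 misses, 1 evictions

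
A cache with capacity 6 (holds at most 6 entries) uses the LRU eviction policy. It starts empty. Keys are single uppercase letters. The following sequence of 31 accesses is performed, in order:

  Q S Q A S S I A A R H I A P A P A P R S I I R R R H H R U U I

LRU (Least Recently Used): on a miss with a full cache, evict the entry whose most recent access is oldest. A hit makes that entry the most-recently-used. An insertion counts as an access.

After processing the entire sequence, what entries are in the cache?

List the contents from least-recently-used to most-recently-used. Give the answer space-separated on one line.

LRU simulation (capacity=6):
  1. access Q: MISS. Cache (LRU->MRU): [Q]
  2. access S: MISS. Cache (LRU->MRU): [Q S]
  3. access Q: HIT. Cache (LRU->MRU): [S Q]
  4. access A: MISS. Cache (LRU->MRU): [S Q A]
  5. access S: HIT. Cache (LRU->MRU): [Q A S]
  6. access S: HIT. Cache (LRU->MRU): [Q A S]
  7. access I: MISS. Cache (LRU->MRU): [Q A S I]
  8. access A: HIT. Cache (LRU->MRU): [Q S I A]
  9. access A: HIT. Cache (LRU->MRU): [Q S I A]
  10. access R: MISS. Cache (LRU->MRU): [Q S I A R]
  11. access H: MISS. Cache (LRU->MRU): [Q S I A R H]
  12. access I: HIT. Cache (LRU->MRU): [Q S A R H I]
  13. access A: HIT. Cache (LRU->MRU): [Q S R H I A]
  14. access P: MISS, evict Q. Cache (LRU->MRU): [S R H I A P]
  15. access A: HIT. Cache (LRU->MRU): [S R H I P A]
  16. access P: HIT. Cache (LRU->MRU): [S R H I A P]
  17. access A: HIT. Cache (LRU->MRU): [S R H I P A]
  18. access P: HIT. Cache (LRU->MRU): [S R H I A P]
  19. access R: HIT. Cache (LRU->MRU): [S H I A P R]
  20. access S: HIT. Cache (LRU->MRU): [H I A P R S]
  21. access I: HIT. Cache (LRU->MRU): [H A P R S I]
  22. access I: HIT. Cache (LRU->MRU): [H A P R S I]
  23. access R: HIT. Cache (LRU->MRU): [H A P S I R]
  24. access R: HIT. Cache (LRU->MRU): [H A P S I R]
  25. access R: HIT. Cache (LRU->MRU): [H A P S I R]
  26. access H: HIT. Cache (LRU->MRU): [A P S I R H]
  27. access H: HIT. Cache (LRU->MRU): [A P S I R H]
  28. access R: HIT. Cache (LRU->MRU): [A P S I H R]
  29. access U: MISS, evict A. Cache (LRU->MRU): [P S I H R U]
  30. access U: HIT. Cache (LRU->MRU): [P S I H R U]
  31. access I: HIT. Cache (LRU->MRU): [P S H R U I]
Total: 23 hits, 8 misses, 2 evictions

Answer: P S H R U I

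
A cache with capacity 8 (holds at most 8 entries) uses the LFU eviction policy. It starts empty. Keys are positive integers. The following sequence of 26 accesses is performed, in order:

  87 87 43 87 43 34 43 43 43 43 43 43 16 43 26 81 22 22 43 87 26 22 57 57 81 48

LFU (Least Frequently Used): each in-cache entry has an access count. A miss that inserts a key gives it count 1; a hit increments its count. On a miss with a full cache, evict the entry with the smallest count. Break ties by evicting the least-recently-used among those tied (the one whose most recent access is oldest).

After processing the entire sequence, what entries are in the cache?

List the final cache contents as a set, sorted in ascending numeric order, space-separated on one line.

Answer: 16 22 26 43 48 57 81 87

Derivation:
LFU simulation (capacity=8):
  1. access 87: MISS. Cache: [87(c=1)]
  2. access 87: HIT, count now 2. Cache: [87(c=2)]
  3. access 43: MISS. Cache: [43(c=1) 87(c=2)]
  4. access 87: HIT, count now 3. Cache: [43(c=1) 87(c=3)]
  5. access 43: HIT, count now 2. Cache: [43(c=2) 87(c=3)]
  6. access 34: MISS. Cache: [34(c=1) 43(c=2) 87(c=3)]
  7. access 43: HIT, count now 3. Cache: [34(c=1) 87(c=3) 43(c=3)]
  8. access 43: HIT, count now 4. Cache: [34(c=1) 87(c=3) 43(c=4)]
  9. access 43: HIT, count now 5. Cache: [34(c=1) 87(c=3) 43(c=5)]
  10. access 43: HIT, count now 6. Cache: [34(c=1) 87(c=3) 43(c=6)]
  11. access 43: HIT, count now 7. Cache: [34(c=1) 87(c=3) 43(c=7)]
  12. access 43: HIT, count now 8. Cache: [34(c=1) 87(c=3) 43(c=8)]
  13. access 16: MISS. Cache: [34(c=1) 16(c=1) 87(c=3) 43(c=8)]
  14. access 43: HIT, count now 9. Cache: [34(c=1) 16(c=1) 87(c=3) 43(c=9)]
  15. access 26: MISS. Cache: [34(c=1) 16(c=1) 26(c=1) 87(c=3) 43(c=9)]
  16. access 81: MISS. Cache: [34(c=1) 16(c=1) 26(c=1) 81(c=1) 87(c=3) 43(c=9)]
  17. access 22: MISS. Cache: [34(c=1) 16(c=1) 26(c=1) 81(c=1) 22(c=1) 87(c=3) 43(c=9)]
  18. access 22: HIT, count now 2. Cache: [34(c=1) 16(c=1) 26(c=1) 81(c=1) 22(c=2) 87(c=3) 43(c=9)]
  19. access 43: HIT, count now 10. Cache: [34(c=1) 16(c=1) 26(c=1) 81(c=1) 22(c=2) 87(c=3) 43(c=10)]
  20. access 87: HIT, count now 4. Cache: [34(c=1) 16(c=1) 26(c=1) 81(c=1) 22(c=2) 87(c=4) 43(c=10)]
  21. access 26: HIT, count now 2. Cache: [34(c=1) 16(c=1) 81(c=1) 22(c=2) 26(c=2) 87(c=4) 43(c=10)]
  22. access 22: HIT, count now 3. Cache: [34(c=1) 16(c=1) 81(c=1) 26(c=2) 22(c=3) 87(c=4) 43(c=10)]
  23. access 57: MISS. Cache: [34(c=1) 16(c=1) 81(c=1) 57(c=1) 26(c=2) 22(c=3) 87(c=4) 43(c=10)]
  24. access 57: HIT, count now 2. Cache: [34(c=1) 16(c=1) 81(c=1) 26(c=2) 57(c=2) 22(c=3) 87(c=4) 43(c=10)]
  25. access 81: HIT, count now 2. Cache: [34(c=1) 16(c=1) 26(c=2) 57(c=2) 81(c=2) 22(c=3) 87(c=4) 43(c=10)]
  26. access 48: MISS, evict 34(c=1). Cache: [16(c=1) 48(c=1) 26(c=2) 57(c=2) 81(c=2) 22(c=3) 87(c=4) 43(c=10)]
Total: 17 hits, 9 misses, 1 evictions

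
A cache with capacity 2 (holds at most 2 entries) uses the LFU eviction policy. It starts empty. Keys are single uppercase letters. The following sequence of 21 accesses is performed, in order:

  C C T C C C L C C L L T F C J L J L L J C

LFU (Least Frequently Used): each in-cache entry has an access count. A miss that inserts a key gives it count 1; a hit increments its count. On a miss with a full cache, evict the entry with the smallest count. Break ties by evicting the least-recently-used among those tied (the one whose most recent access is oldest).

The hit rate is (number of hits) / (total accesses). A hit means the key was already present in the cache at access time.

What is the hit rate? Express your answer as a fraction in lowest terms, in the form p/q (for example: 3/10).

Answer: 11/21

Derivation:
LFU simulation (capacity=2):
  1. access C: MISS. Cache: [C(c=1)]
  2. access C: HIT, count now 2. Cache: [C(c=2)]
  3. access T: MISS. Cache: [T(c=1) C(c=2)]
  4. access C: HIT, count now 3. Cache: [T(c=1) C(c=3)]
  5. access C: HIT, count now 4. Cache: [T(c=1) C(c=4)]
  6. access C: HIT, count now 5. Cache: [T(c=1) C(c=5)]
  7. access L: MISS, evict T(c=1). Cache: [L(c=1) C(c=5)]
  8. access C: HIT, count now 6. Cache: [L(c=1) C(c=6)]
  9. access C: HIT, count now 7. Cache: [L(c=1) C(c=7)]
  10. access L: HIT, count now 2. Cache: [L(c=2) C(c=7)]
  11. access L: HIT, count now 3. Cache: [L(c=3) C(c=7)]
  12. access T: MISS, evict L(c=3). Cache: [T(c=1) C(c=7)]
  13. access F: MISS, evict T(c=1). Cache: [F(c=1) C(c=7)]
  14. access C: HIT, count now 8. Cache: [F(c=1) C(c=8)]
  15. access J: MISS, evict F(c=1). Cache: [J(c=1) C(c=8)]
  16. access L: MISS, evict J(c=1). Cache: [L(c=1) C(c=8)]
  17. access J: MISS, evict L(c=1). Cache: [J(c=1) C(c=8)]
  18. access L: MISS, evict J(c=1). Cache: [L(c=1) C(c=8)]
  19. access L: HIT, count now 2. Cache: [L(c=2) C(c=8)]
  20. access J: MISS, evict L(c=2). Cache: [J(c=1) C(c=8)]
  21. access C: HIT, count now 9. Cache: [J(c=1) C(c=9)]
Total: 11 hits, 10 misses, 8 evictions

Hit rate = 11/21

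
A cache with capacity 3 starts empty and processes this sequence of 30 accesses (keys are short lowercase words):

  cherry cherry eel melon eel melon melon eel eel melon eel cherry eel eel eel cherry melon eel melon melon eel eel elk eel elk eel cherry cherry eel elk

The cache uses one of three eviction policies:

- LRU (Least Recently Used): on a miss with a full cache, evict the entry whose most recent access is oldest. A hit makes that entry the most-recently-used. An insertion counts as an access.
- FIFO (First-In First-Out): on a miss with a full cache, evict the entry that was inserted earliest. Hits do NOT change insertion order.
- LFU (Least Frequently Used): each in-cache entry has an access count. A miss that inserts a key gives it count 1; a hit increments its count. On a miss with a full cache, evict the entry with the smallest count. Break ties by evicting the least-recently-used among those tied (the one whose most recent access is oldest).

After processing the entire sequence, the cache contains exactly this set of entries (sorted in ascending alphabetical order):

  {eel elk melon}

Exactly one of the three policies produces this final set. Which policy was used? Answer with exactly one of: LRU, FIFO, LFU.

Answer: LFU

Derivation:
Simulating under each policy and comparing final sets:
  LRU: final set = {cherry eel elk} -> differs
  FIFO: final set = {cherry eel elk} -> differs
  LFU: final set = {eel elk melon} -> MATCHES target
Only LFU produces the target set.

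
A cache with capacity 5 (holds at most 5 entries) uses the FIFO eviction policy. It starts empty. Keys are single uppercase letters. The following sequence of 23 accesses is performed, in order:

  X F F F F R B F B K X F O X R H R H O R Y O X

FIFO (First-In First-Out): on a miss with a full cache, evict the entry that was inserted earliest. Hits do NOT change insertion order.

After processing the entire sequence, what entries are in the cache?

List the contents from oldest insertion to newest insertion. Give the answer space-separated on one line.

FIFO simulation (capacity=5):
  1. access X: MISS. Cache (old->new): [X]
  2. access F: MISS. Cache (old->new): [X F]
  3. access F: HIT. Cache (old->new): [X F]
  4. access F: HIT. Cache (old->new): [X F]
  5. access F: HIT. Cache (old->new): [X F]
  6. access R: MISS. Cache (old->new): [X F R]
  7. access B: MISS. Cache (old->new): [X F R B]
  8. access F: HIT. Cache (old->new): [X F R B]
  9. access B: HIT. Cache (old->new): [X F R B]
  10. access K: MISS. Cache (old->new): [X F R B K]
  11. access X: HIT. Cache (old->new): [X F R B K]
  12. access F: HIT. Cache (old->new): [X F R B K]
  13. access O: MISS, evict X. Cache (old->new): [F R B K O]
  14. access X: MISS, evict F. Cache (old->new): [R B K O X]
  15. access R: HIT. Cache (old->new): [R B K O X]
  16. access H: MISS, evict R. Cache (old->new): [B K O X H]
  17. access R: MISS, evict B. Cache (old->new): [K O X H R]
  18. access H: HIT. Cache (old->new): [K O X H R]
  19. access O: HIT. Cache (old->new): [K O X H R]
  20. access R: HIT. Cache (old->new): [K O X H R]
  21. access Y: MISS, evict K. Cache (old->new): [O X H R Y]
  22. access O: HIT. Cache (old->new): [O X H R Y]
  23. access X: HIT. Cache (old->new): [O X H R Y]
Total: 13 hits, 10 misses, 5 evictions

Answer: O X H R Y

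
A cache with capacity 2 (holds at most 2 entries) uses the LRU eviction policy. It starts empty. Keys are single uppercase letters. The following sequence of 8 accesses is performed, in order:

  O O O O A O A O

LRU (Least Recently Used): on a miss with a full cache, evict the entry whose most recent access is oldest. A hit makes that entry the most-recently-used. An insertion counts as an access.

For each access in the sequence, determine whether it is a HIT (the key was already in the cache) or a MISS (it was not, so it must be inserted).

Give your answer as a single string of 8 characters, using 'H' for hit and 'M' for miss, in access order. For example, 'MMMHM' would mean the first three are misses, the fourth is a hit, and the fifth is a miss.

Answer: MHHHMHHH

Derivation:
LRU simulation (capacity=2):
  1. access O: MISS. Cache (LRU->MRU): [O]
  2. access O: HIT. Cache (LRU->MRU): [O]
  3. access O: HIT. Cache (LRU->MRU): [O]
  4. access O: HIT. Cache (LRU->MRU): [O]
  5. access A: MISS. Cache (LRU->MRU): [O A]
  6. access O: HIT. Cache (LRU->MRU): [A O]
  7. access A: HIT. Cache (LRU->MRU): [O A]
  8. access O: HIT. Cache (LRU->MRU): [A O]
Total: 6 hits, 2 misses, 0 evictions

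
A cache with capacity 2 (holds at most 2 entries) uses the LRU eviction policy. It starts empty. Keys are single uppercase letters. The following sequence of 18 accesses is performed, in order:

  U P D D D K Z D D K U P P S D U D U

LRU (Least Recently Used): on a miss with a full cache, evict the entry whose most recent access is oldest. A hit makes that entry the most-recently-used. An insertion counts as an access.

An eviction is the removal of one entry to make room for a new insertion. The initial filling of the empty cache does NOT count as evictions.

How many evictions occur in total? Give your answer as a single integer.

LRU simulation (capacity=2):
  1. access U: MISS. Cache (LRU->MRU): [U]
  2. access P: MISS. Cache (LRU->MRU): [U P]
  3. access D: MISS, evict U. Cache (LRU->MRU): [P D]
  4. access D: HIT. Cache (LRU->MRU): [P D]
  5. access D: HIT. Cache (LRU->MRU): [P D]
  6. access K: MISS, evict P. Cache (LRU->MRU): [D K]
  7. access Z: MISS, evict D. Cache (LRU->MRU): [K Z]
  8. access D: MISS, evict K. Cache (LRU->MRU): [Z D]
  9. access D: HIT. Cache (LRU->MRU): [Z D]
  10. access K: MISS, evict Z. Cache (LRU->MRU): [D K]
  11. access U: MISS, evict D. Cache (LRU->MRU): [K U]
  12. access P: MISS, evict K. Cache (LRU->MRU): [U P]
  13. access P: HIT. Cache (LRU->MRU): [U P]
  14. access S: MISS, evict U. Cache (LRU->MRU): [P S]
  15. access D: MISS, evict P. Cache (LRU->MRU): [S D]
  16. access U: MISS, evict S. Cache (LRU->MRU): [D U]
  17. access D: HIT. Cache (LRU->MRU): [U D]
  18. access U: HIT. Cache (LRU->MRU): [D U]
Total: 6 hits, 12 misses, 10 evictions

Answer: 10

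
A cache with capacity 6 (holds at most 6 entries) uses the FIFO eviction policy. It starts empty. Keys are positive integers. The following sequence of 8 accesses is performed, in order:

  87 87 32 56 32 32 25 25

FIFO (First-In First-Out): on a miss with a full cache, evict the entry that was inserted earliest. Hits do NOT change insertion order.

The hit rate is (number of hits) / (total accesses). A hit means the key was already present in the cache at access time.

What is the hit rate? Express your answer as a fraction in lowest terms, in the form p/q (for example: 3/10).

FIFO simulation (capacity=6):
  1. access 87: MISS. Cache (old->new): [87]
  2. access 87: HIT. Cache (old->new): [87]
  3. access 32: MISS. Cache (old->new): [87 32]
  4. access 56: MISS. Cache (old->new): [87 32 56]
  5. access 32: HIT. Cache (old->new): [87 32 56]
  6. access 32: HIT. Cache (old->new): [87 32 56]
  7. access 25: MISS. Cache (old->new): [87 32 56 25]
  8. access 25: HIT. Cache (old->new): [87 32 56 25]
Total: 4 hits, 4 misses, 0 evictions

Hit rate = 4/8 = 1/2

Answer: 1/2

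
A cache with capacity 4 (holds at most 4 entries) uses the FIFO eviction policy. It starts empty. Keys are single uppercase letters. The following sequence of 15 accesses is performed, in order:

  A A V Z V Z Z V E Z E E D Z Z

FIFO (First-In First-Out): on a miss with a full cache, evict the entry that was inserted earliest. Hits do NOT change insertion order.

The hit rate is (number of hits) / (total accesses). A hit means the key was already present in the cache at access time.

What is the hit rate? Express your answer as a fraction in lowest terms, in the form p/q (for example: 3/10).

Answer: 2/3

Derivation:
FIFO simulation (capacity=4):
  1. access A: MISS. Cache (old->new): [A]
  2. access A: HIT. Cache (old->new): [A]
  3. access V: MISS. Cache (old->new): [A V]
  4. access Z: MISS. Cache (old->new): [A V Z]
  5. access V: HIT. Cache (old->new): [A V Z]
  6. access Z: HIT. Cache (old->new): [A V Z]
  7. access Z: HIT. Cache (old->new): [A V Z]
  8. access V: HIT. Cache (old->new): [A V Z]
  9. access E: MISS. Cache (old->new): [A V Z E]
  10. access Z: HIT. Cache (old->new): [A V Z E]
  11. access E: HIT. Cache (old->new): [A V Z E]
  12. access E: HIT. Cache (old->new): [A V Z E]
  13. access D: MISS, evict A. Cache (old->new): [V Z E D]
  14. access Z: HIT. Cache (old->new): [V Z E D]
  15. access Z: HIT. Cache (old->new): [V Z E D]
Total: 10 hits, 5 misses, 1 evictions

Hit rate = 10/15 = 2/3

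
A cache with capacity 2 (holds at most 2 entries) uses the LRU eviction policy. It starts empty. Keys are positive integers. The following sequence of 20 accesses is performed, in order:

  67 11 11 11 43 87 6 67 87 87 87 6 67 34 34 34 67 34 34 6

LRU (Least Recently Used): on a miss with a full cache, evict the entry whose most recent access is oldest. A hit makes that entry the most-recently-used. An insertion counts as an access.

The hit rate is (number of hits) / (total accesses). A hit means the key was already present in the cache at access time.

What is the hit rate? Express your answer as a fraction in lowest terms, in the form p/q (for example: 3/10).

LRU simulation (capacity=2):
  1. access 67: MISS. Cache (LRU->MRU): [67]
  2. access 11: MISS. Cache (LRU->MRU): [67 11]
  3. access 11: HIT. Cache (LRU->MRU): [67 11]
  4. access 11: HIT. Cache (LRU->MRU): [67 11]
  5. access 43: MISS, evict 67. Cache (LRU->MRU): [11 43]
  6. access 87: MISS, evict 11. Cache (LRU->MRU): [43 87]
  7. access 6: MISS, evict 43. Cache (LRU->MRU): [87 6]
  8. access 67: MISS, evict 87. Cache (LRU->MRU): [6 67]
  9. access 87: MISS, evict 6. Cache (LRU->MRU): [67 87]
  10. access 87: HIT. Cache (LRU->MRU): [67 87]
  11. access 87: HIT. Cache (LRU->MRU): [67 87]
  12. access 6: MISS, evict 67. Cache (LRU->MRU): [87 6]
  13. access 67: MISS, evict 87. Cache (LRU->MRU): [6 67]
  14. access 34: MISS, evict 6. Cache (LRU->MRU): [67 34]
  15. access 34: HIT. Cache (LRU->MRU): [67 34]
  16. access 34: HIT. Cache (LRU->MRU): [67 34]
  17. access 67: HIT. Cache (LRU->MRU): [34 67]
  18. access 34: HIT. Cache (LRU->MRU): [67 34]
  19. access 34: HIT. Cache (LRU->MRU): [67 34]
  20. access 6: MISS, evict 67. Cache (LRU->MRU): [34 6]
Total: 9 hits, 11 misses, 9 evictions

Hit rate = 9/20

Answer: 9/20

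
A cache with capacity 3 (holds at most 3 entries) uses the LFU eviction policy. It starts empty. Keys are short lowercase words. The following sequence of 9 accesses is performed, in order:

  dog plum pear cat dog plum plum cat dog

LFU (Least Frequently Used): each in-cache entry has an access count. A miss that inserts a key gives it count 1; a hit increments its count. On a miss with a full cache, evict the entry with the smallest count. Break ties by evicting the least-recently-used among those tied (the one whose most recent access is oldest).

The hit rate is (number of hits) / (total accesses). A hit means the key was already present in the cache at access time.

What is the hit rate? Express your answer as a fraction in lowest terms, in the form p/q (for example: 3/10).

LFU simulation (capacity=3):
  1. access dog: MISS. Cache: [dog(c=1)]
  2. access plum: MISS. Cache: [dog(c=1) plum(c=1)]
  3. access pear: MISS. Cache: [dog(c=1) plum(c=1) pear(c=1)]
  4. access cat: MISS, evict dog(c=1). Cache: [plum(c=1) pear(c=1) cat(c=1)]
  5. access dog: MISS, evict plum(c=1). Cache: [pear(c=1) cat(c=1) dog(c=1)]
  6. access plum: MISS, evict pear(c=1). Cache: [cat(c=1) dog(c=1) plum(c=1)]
  7. access plum: HIT, count now 2. Cache: [cat(c=1) dog(c=1) plum(c=2)]
  8. access cat: HIT, count now 2. Cache: [dog(c=1) plum(c=2) cat(c=2)]
  9. access dog: HIT, count now 2. Cache: [plum(c=2) cat(c=2) dog(c=2)]
Total: 3 hits, 6 misses, 3 evictions

Hit rate = 3/9 = 1/3

Answer: 1/3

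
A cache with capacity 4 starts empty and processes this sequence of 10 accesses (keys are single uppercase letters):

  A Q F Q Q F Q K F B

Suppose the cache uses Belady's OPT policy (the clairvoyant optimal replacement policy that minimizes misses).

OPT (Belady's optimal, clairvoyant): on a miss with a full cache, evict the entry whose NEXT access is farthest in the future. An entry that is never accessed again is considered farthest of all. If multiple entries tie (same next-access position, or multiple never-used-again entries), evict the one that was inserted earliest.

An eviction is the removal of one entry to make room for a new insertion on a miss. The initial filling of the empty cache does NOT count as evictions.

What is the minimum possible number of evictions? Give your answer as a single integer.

OPT (Belady) simulation (capacity=4):
  1. access A: MISS. Cache: [A]
  2. access Q: MISS. Cache: [A Q]
  3. access F: MISS. Cache: [A Q F]
  4. access Q: HIT. Next use of Q: step 5. Cache: [A Q F]
  5. access Q: HIT. Next use of Q: step 7. Cache: [A Q F]
  6. access F: HIT. Next use of F: step 9. Cache: [A Q F]
  7. access Q: HIT. Next use of Q: never. Cache: [A Q F]
  8. access K: MISS. Cache: [A Q F K]
  9. access F: HIT. Next use of F: never. Cache: [A Q F K]
  10. access B: MISS, evict A (next use: never). Cache: [Q F K B]
Total: 5 hits, 5 misses, 1 evictions

Answer: 1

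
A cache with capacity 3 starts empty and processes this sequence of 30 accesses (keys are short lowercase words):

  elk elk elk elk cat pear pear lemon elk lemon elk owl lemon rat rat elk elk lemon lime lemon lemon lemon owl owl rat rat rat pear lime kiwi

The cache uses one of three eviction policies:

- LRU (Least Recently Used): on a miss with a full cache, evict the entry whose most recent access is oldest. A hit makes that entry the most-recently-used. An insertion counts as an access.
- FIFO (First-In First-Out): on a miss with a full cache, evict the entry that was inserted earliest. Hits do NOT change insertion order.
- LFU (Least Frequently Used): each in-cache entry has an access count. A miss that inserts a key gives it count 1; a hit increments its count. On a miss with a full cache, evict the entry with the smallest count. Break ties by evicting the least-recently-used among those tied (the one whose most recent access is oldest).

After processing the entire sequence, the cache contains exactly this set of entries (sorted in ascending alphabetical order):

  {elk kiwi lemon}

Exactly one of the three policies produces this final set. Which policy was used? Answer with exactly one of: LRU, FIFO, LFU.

Simulating under each policy and comparing final sets:
  LRU: final set = {kiwi lime pear} -> differs
  FIFO: final set = {kiwi lime pear} -> differs
  LFU: final set = {elk kiwi lemon} -> MATCHES target
Only LFU produces the target set.

Answer: LFU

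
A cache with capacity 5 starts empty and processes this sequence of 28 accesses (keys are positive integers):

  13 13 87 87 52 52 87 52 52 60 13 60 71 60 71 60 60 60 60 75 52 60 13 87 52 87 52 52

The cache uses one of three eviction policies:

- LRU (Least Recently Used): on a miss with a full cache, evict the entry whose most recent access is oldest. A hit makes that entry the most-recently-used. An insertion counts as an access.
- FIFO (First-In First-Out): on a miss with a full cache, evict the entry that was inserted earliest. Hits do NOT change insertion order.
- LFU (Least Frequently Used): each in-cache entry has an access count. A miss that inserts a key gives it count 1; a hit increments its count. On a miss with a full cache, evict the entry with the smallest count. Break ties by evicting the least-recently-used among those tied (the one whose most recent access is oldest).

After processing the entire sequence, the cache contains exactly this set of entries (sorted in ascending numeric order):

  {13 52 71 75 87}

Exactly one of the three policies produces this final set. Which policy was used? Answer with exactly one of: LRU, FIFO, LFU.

Answer: FIFO

Derivation:
Simulating under each policy and comparing final sets:
  LRU: final set = {13 52 60 75 87} -> differs
  FIFO: final set = {13 52 71 75 87} -> MATCHES target
  LFU: final set = {13 52 60 75 87} -> differs
Only FIFO produces the target set.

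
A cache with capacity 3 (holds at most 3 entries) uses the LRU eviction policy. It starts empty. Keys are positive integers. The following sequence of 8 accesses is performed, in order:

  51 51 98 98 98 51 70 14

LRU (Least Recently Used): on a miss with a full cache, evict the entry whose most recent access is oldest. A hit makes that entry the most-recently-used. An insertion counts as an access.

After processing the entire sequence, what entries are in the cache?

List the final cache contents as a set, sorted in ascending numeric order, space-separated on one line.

LRU simulation (capacity=3):
  1. access 51: MISS. Cache (LRU->MRU): [51]
  2. access 51: HIT. Cache (LRU->MRU): [51]
  3. access 98: MISS. Cache (LRU->MRU): [51 98]
  4. access 98: HIT. Cache (LRU->MRU): [51 98]
  5. access 98: HIT. Cache (LRU->MRU): [51 98]
  6. access 51: HIT. Cache (LRU->MRU): [98 51]
  7. access 70: MISS. Cache (LRU->MRU): [98 51 70]
  8. access 14: MISS, evict 98. Cache (LRU->MRU): [51 70 14]
Total: 4 hits, 4 misses, 1 evictions

Answer: 14 51 70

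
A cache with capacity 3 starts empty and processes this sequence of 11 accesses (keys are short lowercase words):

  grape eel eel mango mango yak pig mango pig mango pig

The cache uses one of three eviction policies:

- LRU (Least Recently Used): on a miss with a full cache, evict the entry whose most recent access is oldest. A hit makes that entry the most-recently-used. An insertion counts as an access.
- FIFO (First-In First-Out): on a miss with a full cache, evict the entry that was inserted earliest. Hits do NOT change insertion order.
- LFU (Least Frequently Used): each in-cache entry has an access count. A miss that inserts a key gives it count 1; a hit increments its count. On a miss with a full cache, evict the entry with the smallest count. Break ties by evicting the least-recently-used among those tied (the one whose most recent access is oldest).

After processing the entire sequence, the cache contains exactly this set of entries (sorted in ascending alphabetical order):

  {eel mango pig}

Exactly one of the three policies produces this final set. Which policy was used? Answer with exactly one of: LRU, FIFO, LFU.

Simulating under each policy and comparing final sets:
  LRU: final set = {mango pig yak} -> differs
  FIFO: final set = {mango pig yak} -> differs
  LFU: final set = {eel mango pig} -> MATCHES target
Only LFU produces the target set.

Answer: LFU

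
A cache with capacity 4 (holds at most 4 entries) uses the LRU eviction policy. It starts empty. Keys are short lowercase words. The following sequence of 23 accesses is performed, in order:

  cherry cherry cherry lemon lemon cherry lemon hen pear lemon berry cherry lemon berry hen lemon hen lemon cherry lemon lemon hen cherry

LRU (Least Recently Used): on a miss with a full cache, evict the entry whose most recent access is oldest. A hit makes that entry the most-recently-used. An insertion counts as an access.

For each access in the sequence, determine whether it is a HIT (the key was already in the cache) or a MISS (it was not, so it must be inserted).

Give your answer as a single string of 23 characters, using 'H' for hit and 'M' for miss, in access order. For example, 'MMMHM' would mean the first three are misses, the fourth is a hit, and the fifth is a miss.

Answer: MHHMHHHMMHMMHHMHHHHHHHH

Derivation:
LRU simulation (capacity=4):
  1. access cherry: MISS. Cache (LRU->MRU): [cherry]
  2. access cherry: HIT. Cache (LRU->MRU): [cherry]
  3. access cherry: HIT. Cache (LRU->MRU): [cherry]
  4. access lemon: MISS. Cache (LRU->MRU): [cherry lemon]
  5. access lemon: HIT. Cache (LRU->MRU): [cherry lemon]
  6. access cherry: HIT. Cache (LRU->MRU): [lemon cherry]
  7. access lemon: HIT. Cache (LRU->MRU): [cherry lemon]
  8. access hen: MISS. Cache (LRU->MRU): [cherry lemon hen]
  9. access pear: MISS. Cache (LRU->MRU): [cherry lemon hen pear]
  10. access lemon: HIT. Cache (LRU->MRU): [cherry hen pear lemon]
  11. access berry: MISS, evict cherry. Cache (LRU->MRU): [hen pear lemon berry]
  12. access cherry: MISS, evict hen. Cache (LRU->MRU): [pear lemon berry cherry]
  13. access lemon: HIT. Cache (LRU->MRU): [pear berry cherry lemon]
  14. access berry: HIT. Cache (LRU->MRU): [pear cherry lemon berry]
  15. access hen: MISS, evict pear. Cache (LRU->MRU): [cherry lemon berry hen]
  16. access lemon: HIT. Cache (LRU->MRU): [cherry berry hen lemon]
  17. access hen: HIT. Cache (LRU->MRU): [cherry berry lemon hen]
  18. access lemon: HIT. Cache (LRU->MRU): [cherry berry hen lemon]
  19. access cherry: HIT. Cache (LRU->MRU): [berry hen lemon cherry]
  20. access lemon: HIT. Cache (LRU->MRU): [berry hen cherry lemon]
  21. access lemon: HIT. Cache (LRU->MRU): [berry hen cherry lemon]
  22. access hen: HIT. Cache (LRU->MRU): [berry cherry lemon hen]
  23. access cherry: HIT. Cache (LRU->MRU): [berry lemon hen cherry]
Total: 16 hits, 7 misses, 3 evictions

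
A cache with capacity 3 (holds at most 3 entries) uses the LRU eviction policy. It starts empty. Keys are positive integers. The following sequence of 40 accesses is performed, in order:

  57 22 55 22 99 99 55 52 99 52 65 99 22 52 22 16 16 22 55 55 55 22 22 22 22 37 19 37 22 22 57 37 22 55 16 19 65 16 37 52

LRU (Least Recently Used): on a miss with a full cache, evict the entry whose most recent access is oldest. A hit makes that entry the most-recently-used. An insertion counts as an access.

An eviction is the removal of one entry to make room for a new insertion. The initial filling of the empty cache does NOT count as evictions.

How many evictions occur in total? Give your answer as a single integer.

LRU simulation (capacity=3):
  1. access 57: MISS. Cache (LRU->MRU): [57]
  2. access 22: MISS. Cache (LRU->MRU): [57 22]
  3. access 55: MISS. Cache (LRU->MRU): [57 22 55]
  4. access 22: HIT. Cache (LRU->MRU): [57 55 22]
  5. access 99: MISS, evict 57. Cache (LRU->MRU): [55 22 99]
  6. access 99: HIT. Cache (LRU->MRU): [55 22 99]
  7. access 55: HIT. Cache (LRU->MRU): [22 99 55]
  8. access 52: MISS, evict 22. Cache (LRU->MRU): [99 55 52]
  9. access 99: HIT. Cache (LRU->MRU): [55 52 99]
  10. access 52: HIT. Cache (LRU->MRU): [55 99 52]
  11. access 65: MISS, evict 55. Cache (LRU->MRU): [99 52 65]
  12. access 99: HIT. Cache (LRU->MRU): [52 65 99]
  13. access 22: MISS, evict 52. Cache (LRU->MRU): [65 99 22]
  14. access 52: MISS, evict 65. Cache (LRU->MRU): [99 22 52]
  15. access 22: HIT. Cache (LRU->MRU): [99 52 22]
  16. access 16: MISS, evict 99. Cache (LRU->MRU): [52 22 16]
  17. access 16: HIT. Cache (LRU->MRU): [52 22 16]
  18. access 22: HIT. Cache (LRU->MRU): [52 16 22]
  19. access 55: MISS, evict 52. Cache (LRU->MRU): [16 22 55]
  20. access 55: HIT. Cache (LRU->MRU): [16 22 55]
  21. access 55: HIT. Cache (LRU->MRU): [16 22 55]
  22. access 22: HIT. Cache (LRU->MRU): [16 55 22]
  23. access 22: HIT. Cache (LRU->MRU): [16 55 22]
  24. access 22: HIT. Cache (LRU->MRU): [16 55 22]
  25. access 22: HIT. Cache (LRU->MRU): [16 55 22]
  26. access 37: MISS, evict 16. Cache (LRU->MRU): [55 22 37]
  27. access 19: MISS, evict 55. Cache (LRU->MRU): [22 37 19]
  28. access 37: HIT. Cache (LRU->MRU): [22 19 37]
  29. access 22: HIT. Cache (LRU->MRU): [19 37 22]
  30. access 22: HIT. Cache (LRU->MRU): [19 37 22]
  31. access 57: MISS, evict 19. Cache (LRU->MRU): [37 22 57]
  32. access 37: HIT. Cache (LRU->MRU): [22 57 37]
  33. access 22: HIT. Cache (LRU->MRU): [57 37 22]
  34. access 55: MISS, evict 57. Cache (LRU->MRU): [37 22 55]
  35. access 16: MISS, evict 37. Cache (LRU->MRU): [22 55 16]
  36. access 19: MISS, evict 22. Cache (LRU->MRU): [55 16 19]
  37. access 65: MISS, evict 55. Cache (LRU->MRU): [16 19 65]
  38. access 16: HIT. Cache (LRU->MRU): [19 65 16]
  39. access 37: MISS, evict 19. Cache (LRU->MRU): [65 16 37]
  40. access 52: MISS, evict 65. Cache (LRU->MRU): [16 37 52]
Total: 21 hits, 19 misses, 16 evictions

Answer: 16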